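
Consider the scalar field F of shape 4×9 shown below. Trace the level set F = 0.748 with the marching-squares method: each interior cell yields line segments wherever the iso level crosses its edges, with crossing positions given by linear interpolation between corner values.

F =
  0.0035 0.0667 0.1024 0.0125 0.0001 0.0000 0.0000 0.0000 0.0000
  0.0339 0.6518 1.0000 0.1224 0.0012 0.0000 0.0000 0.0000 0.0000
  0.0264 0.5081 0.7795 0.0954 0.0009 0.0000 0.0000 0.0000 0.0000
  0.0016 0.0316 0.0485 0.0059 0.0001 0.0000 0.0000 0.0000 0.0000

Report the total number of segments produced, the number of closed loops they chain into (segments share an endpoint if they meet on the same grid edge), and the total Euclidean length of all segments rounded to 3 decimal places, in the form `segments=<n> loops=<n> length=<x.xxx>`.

segments=6 loops=1 length=3.564

cell (0,1): code 0100 → (0.719,2.000)–(1.000,1.276)
cell (0,2): code 1000 → (1.000,2.287)–(0.719,2.000)
cell (1,1): code 0110 → (1.000,1.276)–(2.000,1.884)
cell (1,2): code 1001 → (2.000,2.046)–(1.000,2.287)
cell (2,1): code 0010 → (2.000,1.884)–(2.043,2.000)
cell (2,2): code 0001 → (2.043,2.000)–(2.000,2.046)
total: 6 segments, chained into 1 closed loop(s), length Σ = 3.563530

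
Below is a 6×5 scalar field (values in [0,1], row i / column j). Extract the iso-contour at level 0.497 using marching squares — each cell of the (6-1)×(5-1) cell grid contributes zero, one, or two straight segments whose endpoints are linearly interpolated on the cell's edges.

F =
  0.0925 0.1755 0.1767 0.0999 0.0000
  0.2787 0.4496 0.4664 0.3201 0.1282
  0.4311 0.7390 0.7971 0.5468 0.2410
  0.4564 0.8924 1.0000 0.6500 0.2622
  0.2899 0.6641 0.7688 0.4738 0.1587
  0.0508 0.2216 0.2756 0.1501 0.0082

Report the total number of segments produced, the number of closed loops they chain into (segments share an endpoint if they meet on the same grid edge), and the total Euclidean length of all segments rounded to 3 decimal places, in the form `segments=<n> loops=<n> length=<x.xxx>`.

cell (1,0): code 0100 → (1.164,1.000)–(2.000,0.214)
cell (1,1): code 1100 → (1.093,2.000)–(1.164,1.000)
cell (1,2): code 1100 → (1.780,3.000)–(1.093,2.000)
cell (1,3): code 1000 → (2.000,3.163)–(1.780,3.000)
cell (2,0): code 0110 → (2.000,0.214)–(3.000,0.093)
cell (2,3): code 1001 → (3.000,3.395)–(2.000,3.163)
cell (3,0): code 0110 → (3.000,0.093)–(4.000,0.553)
cell (3,2): code 1011 → (4.000,2.921)–(3.868,3.000)
cell (3,3): code 0001 → (3.868,3.000)–(3.000,3.395)
cell (4,0): code 0010 → (4.000,0.553)–(4.378,1.000)
cell (4,1): code 0011 → (4.378,1.000)–(4.551,2.000)
cell (4,2): code 0001 → (4.551,2.000)–(4.000,2.921)
total: 12 segments, chained into 1 closed loop(s), length Σ = 10.552399

segments=12 loops=1 length=10.552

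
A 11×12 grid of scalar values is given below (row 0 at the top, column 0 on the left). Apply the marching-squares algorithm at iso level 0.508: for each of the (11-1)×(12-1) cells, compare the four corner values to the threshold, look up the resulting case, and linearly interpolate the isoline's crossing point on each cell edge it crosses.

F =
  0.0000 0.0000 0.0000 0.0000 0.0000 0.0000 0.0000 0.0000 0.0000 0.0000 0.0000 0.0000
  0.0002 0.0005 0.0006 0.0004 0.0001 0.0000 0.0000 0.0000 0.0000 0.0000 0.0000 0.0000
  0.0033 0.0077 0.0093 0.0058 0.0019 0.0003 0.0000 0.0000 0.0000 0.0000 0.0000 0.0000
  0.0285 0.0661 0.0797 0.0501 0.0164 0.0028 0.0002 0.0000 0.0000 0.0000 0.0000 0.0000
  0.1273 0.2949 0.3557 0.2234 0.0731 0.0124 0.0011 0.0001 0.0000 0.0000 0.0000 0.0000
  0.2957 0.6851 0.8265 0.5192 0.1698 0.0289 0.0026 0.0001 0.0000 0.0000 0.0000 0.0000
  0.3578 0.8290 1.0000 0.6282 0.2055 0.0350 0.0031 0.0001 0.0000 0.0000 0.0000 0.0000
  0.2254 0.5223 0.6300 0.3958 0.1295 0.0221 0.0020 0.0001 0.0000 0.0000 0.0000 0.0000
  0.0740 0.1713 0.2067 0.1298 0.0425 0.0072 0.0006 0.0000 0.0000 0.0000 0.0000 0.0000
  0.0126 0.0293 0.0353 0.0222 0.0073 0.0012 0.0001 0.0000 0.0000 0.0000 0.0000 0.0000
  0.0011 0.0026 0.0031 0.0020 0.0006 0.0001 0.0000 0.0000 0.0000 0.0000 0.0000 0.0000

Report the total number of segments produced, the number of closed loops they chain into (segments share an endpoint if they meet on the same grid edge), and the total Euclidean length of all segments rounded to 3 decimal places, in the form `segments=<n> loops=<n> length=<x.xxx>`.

segments=12 loops=1 length=9.102

cell (4,0): code 0100 → (4.546,1.000)–(5.000,0.545)
cell (4,1): code 1100 → (4.323,2.000)–(4.546,1.000)
cell (4,2): code 1100 → (4.962,3.000)–(4.323,2.000)
cell (4,3): code 1000 → (5.000,3.032)–(4.962,3.000)
cell (5,0): code 0110 → (5.000,0.545)–(6.000,0.319)
cell (5,3): code 1001 → (6.000,3.284)–(5.000,3.032)
cell (6,0): code 0110 → (6.000,0.319)–(7.000,0.952)
cell (6,2): code 1011 → (7.000,2.521)–(6.517,3.000)
cell (6,3): code 0001 → (6.517,3.000)–(6.000,3.284)
cell (7,0): code 0010 → (7.000,0.952)–(7.041,1.000)
cell (7,1): code 0011 → (7.041,1.000)–(7.288,2.000)
cell (7,2): code 0001 → (7.288,2.000)–(7.000,2.521)
total: 12 segments, chained into 1 closed loop(s), length Σ = 9.102323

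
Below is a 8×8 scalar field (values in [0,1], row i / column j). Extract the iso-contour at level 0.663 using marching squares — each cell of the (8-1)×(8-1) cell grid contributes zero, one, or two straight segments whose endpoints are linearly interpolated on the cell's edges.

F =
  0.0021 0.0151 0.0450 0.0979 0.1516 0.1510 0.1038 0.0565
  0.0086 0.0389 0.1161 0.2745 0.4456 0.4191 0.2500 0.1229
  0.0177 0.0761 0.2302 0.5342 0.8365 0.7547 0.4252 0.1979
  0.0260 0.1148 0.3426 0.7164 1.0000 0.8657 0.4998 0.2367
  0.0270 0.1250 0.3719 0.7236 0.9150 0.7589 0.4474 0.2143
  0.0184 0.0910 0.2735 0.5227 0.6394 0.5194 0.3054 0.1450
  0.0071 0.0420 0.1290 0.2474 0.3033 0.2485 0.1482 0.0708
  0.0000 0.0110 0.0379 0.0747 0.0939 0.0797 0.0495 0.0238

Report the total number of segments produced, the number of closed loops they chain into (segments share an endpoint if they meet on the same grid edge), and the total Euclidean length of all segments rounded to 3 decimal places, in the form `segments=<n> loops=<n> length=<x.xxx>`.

segments=12 loops=1 length=9.499

cell (1,3): code 0100 → (1.556,4.000)–(2.000,3.426)
cell (1,4): code 1100 → (1.727,5.000)–(1.556,4.000)
cell (1,5): code 1000 → (2.000,5.278)–(1.727,5.000)
cell (2,2): code 0100 → (2.707,3.000)–(3.000,2.857)
cell (2,3): code 1110 → (2.000,3.426)–(2.707,3.000)
cell (2,5): code 1001 → (3.000,5.554)–(2.000,5.278)
cell (3,2): code 0110 → (3.000,2.857)–(4.000,2.828)
cell (3,5): code 1001 → (4.000,5.308)–(3.000,5.554)
cell (4,2): code 0010 → (4.000,2.828)–(4.302,3.000)
cell (4,3): code 0011 → (4.302,3.000)–(4.914,4.000)
cell (4,4): code 0011 → (4.914,4.000)–(4.400,5.000)
cell (4,5): code 0001 → (4.400,5.000)–(4.000,5.308)
total: 12 segments, chained into 1 closed loop(s), length Σ = 9.498616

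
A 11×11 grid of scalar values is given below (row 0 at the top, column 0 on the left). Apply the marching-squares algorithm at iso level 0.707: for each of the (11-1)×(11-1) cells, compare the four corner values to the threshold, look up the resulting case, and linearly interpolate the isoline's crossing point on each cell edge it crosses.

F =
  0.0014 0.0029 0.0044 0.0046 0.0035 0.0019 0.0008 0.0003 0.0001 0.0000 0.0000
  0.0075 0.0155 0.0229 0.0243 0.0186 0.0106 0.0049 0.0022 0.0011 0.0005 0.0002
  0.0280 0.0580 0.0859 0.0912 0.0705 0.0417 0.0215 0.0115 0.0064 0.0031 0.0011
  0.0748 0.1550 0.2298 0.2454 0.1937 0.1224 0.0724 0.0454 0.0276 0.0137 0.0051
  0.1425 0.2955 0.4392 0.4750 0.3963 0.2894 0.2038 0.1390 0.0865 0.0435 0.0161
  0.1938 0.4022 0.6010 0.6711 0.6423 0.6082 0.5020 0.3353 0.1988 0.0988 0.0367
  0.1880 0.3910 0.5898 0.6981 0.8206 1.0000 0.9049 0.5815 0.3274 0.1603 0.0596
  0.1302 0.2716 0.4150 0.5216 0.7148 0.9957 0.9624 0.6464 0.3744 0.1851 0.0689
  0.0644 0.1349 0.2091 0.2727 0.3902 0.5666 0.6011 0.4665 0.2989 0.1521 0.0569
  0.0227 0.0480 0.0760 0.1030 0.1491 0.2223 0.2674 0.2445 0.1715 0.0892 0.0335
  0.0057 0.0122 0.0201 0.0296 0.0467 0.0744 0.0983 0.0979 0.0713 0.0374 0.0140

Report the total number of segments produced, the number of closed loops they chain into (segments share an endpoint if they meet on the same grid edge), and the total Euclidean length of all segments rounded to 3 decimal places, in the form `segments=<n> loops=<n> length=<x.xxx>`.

cell (5,3): code 0100 → (5.363,4.000)–(6.000,3.073)
cell (5,4): code 1100 → (5.252,5.000)–(5.363,4.000)
cell (5,5): code 1100 → (5.509,6.000)–(5.252,5.000)
cell (5,6): code 1000 → (6.000,6.612)–(5.509,6.000)
cell (6,3): code 0110 → (6.000,3.073)–(7.000,3.960)
cell (6,6): code 1001 → (7.000,6.808)–(6.000,6.612)
cell (7,3): code 0010 → (7.000,3.960)–(7.024,4.000)
cell (7,4): code 0011 → (7.024,4.000)–(7.673,5.000)
cell (7,5): code 0011 → (7.673,5.000)–(7.707,6.000)
cell (7,6): code 0001 → (7.707,6.000)–(7.000,6.808)
total: 10 segments, chained into 1 closed loop(s), length Σ = 9.617420

segments=10 loops=1 length=9.617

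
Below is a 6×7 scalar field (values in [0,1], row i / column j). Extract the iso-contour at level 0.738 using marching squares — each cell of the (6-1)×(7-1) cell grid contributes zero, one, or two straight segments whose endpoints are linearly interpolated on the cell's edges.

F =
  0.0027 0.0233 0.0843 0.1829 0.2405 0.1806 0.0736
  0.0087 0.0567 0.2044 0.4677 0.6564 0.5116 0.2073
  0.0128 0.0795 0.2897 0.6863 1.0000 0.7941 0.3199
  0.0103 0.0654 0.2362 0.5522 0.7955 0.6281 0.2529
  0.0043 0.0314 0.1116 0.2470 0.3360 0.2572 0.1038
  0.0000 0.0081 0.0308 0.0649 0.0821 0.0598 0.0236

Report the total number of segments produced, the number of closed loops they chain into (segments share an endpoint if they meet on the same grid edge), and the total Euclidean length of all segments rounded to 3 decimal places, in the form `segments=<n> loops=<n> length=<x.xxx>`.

segments=8 loops=1 length=5.599

cell (1,3): code 0100 → (1.237,4.000)–(2.000,3.165)
cell (1,4): code 1100 → (1.801,5.000)–(1.237,4.000)
cell (1,5): code 1000 → (2.000,5.118)–(1.801,5.000)
cell (2,3): code 0110 → (2.000,3.165)–(3.000,3.764)
cell (2,4): code 1011 → (3.000,4.343)–(2.338,5.000)
cell (2,5): code 0001 → (2.338,5.000)–(2.000,5.118)
cell (3,3): code 0010 → (3.000,3.764)–(3.125,4.000)
cell (3,4): code 0001 → (3.125,4.000)–(3.000,4.343)
total: 8 segments, chained into 1 closed loop(s), length Σ = 5.599147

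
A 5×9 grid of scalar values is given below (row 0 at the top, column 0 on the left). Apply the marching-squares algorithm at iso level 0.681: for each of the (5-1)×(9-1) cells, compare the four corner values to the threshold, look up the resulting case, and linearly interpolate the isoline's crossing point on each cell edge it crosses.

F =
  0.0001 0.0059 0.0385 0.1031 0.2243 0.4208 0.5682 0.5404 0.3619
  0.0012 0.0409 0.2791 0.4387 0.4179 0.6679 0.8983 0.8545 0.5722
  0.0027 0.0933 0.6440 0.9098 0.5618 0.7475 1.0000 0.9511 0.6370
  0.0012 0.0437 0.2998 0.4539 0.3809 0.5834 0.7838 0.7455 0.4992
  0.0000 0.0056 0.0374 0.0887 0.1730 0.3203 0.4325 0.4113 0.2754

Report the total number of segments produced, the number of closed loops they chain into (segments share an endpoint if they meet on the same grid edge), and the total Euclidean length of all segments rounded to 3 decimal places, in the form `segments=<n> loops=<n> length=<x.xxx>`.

segments=16 loops=2 length=13.120

cell (0,5): code 0100 → (0.342,6.000)–(1.000,5.057)
cell (0,6): code 1100 → (0.448,7.000)–(0.342,6.000)
cell (0,7): code 1000 → (1.000,7.615)–(0.448,7.000)
cell (1,2): code 0100 → (1.514,3.000)–(2.000,2.139)
cell (1,3): code 1000 → (2.000,3.657)–(1.514,3.000)
cell (1,4): code 0100 → (1.165,5.000)–(2.000,4.642)
cell (1,5): code 1110 → (1.000,5.057)–(1.165,5.000)
cell (1,7): code 1001 → (2.000,7.860)–(1.000,7.615)
cell (2,2): code 0010 → (2.000,2.139)–(2.502,3.000)
cell (2,3): code 0001 → (2.502,3.000)–(2.000,3.657)
cell (2,4): code 0010 → (2.000,4.642)–(2.405,5.000)
cell (2,5): code 0111 → (2.405,5.000)–(3.000,5.487)
cell (2,7): code 1001 → (3.000,7.262)–(2.000,7.860)
cell (3,5): code 0010 → (3.000,5.487)–(3.293,6.000)
cell (3,6): code 0011 → (3.293,6.000)–(3.193,7.000)
cell (3,7): code 0001 → (3.193,7.000)–(3.000,7.262)
total: 16 segments, chained into 2 closed loop(s), length Σ = 13.119633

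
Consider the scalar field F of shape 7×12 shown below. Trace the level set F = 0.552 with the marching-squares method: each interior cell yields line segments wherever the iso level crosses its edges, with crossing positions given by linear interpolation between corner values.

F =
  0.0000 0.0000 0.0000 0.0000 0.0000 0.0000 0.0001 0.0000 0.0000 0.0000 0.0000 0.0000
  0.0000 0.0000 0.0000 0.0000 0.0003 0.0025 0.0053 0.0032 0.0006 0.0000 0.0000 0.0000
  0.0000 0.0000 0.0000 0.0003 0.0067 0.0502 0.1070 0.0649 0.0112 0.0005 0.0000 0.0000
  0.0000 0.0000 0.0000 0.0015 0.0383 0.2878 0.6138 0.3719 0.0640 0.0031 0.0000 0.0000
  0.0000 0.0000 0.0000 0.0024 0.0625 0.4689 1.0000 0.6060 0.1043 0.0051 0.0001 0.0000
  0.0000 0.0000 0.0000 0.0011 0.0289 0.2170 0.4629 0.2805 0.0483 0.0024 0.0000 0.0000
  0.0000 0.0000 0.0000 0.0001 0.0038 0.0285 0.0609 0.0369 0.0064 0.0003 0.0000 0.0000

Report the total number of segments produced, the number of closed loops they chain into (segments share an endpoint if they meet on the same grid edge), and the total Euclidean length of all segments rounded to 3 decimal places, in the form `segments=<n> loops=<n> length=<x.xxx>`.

segments=8 loops=1 length=5.615

cell (2,5): code 0100 → (2.878,6.000)–(3.000,5.810)
cell (2,6): code 1000 → (3.000,6.255)–(2.878,6.000)
cell (3,5): code 0110 → (3.000,5.810)–(4.000,5.156)
cell (3,6): code 1101 → (3.769,7.000)–(3.000,6.255)
cell (3,7): code 1000 → (4.000,7.108)–(3.769,7.000)
cell (4,5): code 0010 → (4.000,5.156)–(4.834,6.000)
cell (4,6): code 0011 → (4.834,6.000)–(4.166,7.000)
cell (4,7): code 0001 → (4.166,7.000)–(4.000,7.108)
total: 8 segments, chained into 1 closed loop(s), length Σ = 5.615240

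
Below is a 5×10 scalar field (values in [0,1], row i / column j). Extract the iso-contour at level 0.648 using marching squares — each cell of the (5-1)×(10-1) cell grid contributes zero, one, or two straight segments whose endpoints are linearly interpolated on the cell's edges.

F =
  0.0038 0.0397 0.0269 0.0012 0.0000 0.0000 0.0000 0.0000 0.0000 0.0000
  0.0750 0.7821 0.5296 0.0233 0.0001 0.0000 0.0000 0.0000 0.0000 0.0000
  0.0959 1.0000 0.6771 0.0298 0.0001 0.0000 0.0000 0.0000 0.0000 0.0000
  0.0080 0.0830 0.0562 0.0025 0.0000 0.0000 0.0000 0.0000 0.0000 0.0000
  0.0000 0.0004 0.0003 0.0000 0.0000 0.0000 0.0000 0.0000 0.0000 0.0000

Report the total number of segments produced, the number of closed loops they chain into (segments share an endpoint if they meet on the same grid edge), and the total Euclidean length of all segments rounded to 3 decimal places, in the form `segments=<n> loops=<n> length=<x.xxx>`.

segments=8 loops=1 length=4.642

cell (0,0): code 0100 → (0.819,1.000)–(1.000,0.810)
cell (0,1): code 1000 → (1.000,1.531)–(0.819,1.000)
cell (1,0): code 0110 → (1.000,0.810)–(2.000,0.611)
cell (1,1): code 1101 → (1.803,2.000)–(1.000,1.531)
cell (1,2): code 1000 → (2.000,2.045)–(1.803,2.000)
cell (2,0): code 0010 → (2.000,0.611)–(2.384,1.000)
cell (2,1): code 0011 → (2.384,1.000)–(2.047,2.000)
cell (2,2): code 0001 → (2.047,2.000)–(2.000,2.045)
total: 8 segments, chained into 1 closed loop(s), length Σ = 4.641541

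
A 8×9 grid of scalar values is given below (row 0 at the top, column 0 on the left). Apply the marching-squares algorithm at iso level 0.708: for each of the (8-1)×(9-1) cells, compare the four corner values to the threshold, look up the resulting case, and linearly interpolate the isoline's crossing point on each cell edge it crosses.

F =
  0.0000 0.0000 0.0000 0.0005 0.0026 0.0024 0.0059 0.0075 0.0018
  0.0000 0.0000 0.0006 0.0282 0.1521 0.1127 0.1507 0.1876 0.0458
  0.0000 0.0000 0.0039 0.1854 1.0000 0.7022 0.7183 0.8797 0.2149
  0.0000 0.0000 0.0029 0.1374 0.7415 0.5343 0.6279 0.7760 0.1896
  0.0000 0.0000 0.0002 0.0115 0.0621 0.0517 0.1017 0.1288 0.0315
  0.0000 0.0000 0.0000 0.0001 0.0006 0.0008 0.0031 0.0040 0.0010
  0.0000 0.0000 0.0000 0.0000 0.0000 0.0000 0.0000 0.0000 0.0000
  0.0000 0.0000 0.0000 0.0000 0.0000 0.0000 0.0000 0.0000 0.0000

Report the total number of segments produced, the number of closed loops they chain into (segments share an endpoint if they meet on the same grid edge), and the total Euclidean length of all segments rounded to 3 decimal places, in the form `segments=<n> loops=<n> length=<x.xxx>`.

segments=14 loops=2 length=9.467

cell (1,3): code 0100 → (1.656,4.000)–(2.000,3.642)
cell (1,4): code 1000 → (2.000,4.981)–(1.656,4.000)
cell (1,5): code 0100 → (1.982,6.000)–(2.000,5.360)
cell (1,6): code 1100 → (1.752,7.000)–(1.982,6.000)
cell (1,7): code 1000 → (2.000,7.258)–(1.752,7.000)
cell (2,3): code 0110 → (2.000,3.642)–(3.000,3.945)
cell (2,4): code 1001 → (3.000,4.162)–(2.000,4.981)
cell (2,5): code 0010 → (2.000,5.360)–(2.114,6.000)
cell (2,6): code 0111 → (2.114,6.000)–(3.000,6.541)
cell (2,7): code 1001 → (3.000,7.116)–(2.000,7.258)
cell (3,3): code 0010 → (3.000,3.945)–(3.049,4.000)
cell (3,4): code 0001 → (3.049,4.000)–(3.000,4.162)
cell (3,6): code 0010 → (3.000,6.541)–(3.105,7.000)
cell (3,7): code 0001 → (3.105,7.000)–(3.000,7.116)
total: 14 segments, chained into 2 closed loop(s), length Σ = 9.466646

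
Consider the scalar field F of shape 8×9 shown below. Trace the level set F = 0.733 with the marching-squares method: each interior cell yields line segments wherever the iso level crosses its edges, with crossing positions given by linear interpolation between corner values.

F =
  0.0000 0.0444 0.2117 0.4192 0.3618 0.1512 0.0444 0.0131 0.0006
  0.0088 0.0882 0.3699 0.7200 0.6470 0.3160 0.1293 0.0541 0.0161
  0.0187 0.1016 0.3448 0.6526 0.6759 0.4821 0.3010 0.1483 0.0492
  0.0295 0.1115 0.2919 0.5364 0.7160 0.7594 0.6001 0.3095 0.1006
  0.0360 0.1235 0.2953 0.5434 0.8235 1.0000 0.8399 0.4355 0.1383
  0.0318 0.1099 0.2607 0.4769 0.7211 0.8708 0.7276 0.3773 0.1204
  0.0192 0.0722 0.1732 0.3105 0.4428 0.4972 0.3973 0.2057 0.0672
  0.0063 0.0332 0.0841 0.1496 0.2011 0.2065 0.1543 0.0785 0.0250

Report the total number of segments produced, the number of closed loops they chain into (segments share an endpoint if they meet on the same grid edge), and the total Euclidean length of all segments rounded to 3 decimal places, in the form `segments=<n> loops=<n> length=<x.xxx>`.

cell (2,4): code 0100 → (2.905,5.000)–(3.000,4.392)
cell (2,5): code 1000 → (3.000,5.166)–(2.905,5.000)
cell (3,3): code 0100 → (3.158,4.000)–(4.000,3.677)
cell (3,4): code 1110 → (3.000,4.392)–(3.158,4.000)
cell (3,5): code 1101 → (3.554,6.000)–(3.000,5.166)
cell (3,6): code 1000 → (4.000,6.264)–(3.554,6.000)
cell (4,3): code 0010 → (4.000,3.677)–(4.884,4.000)
cell (4,4): code 0111 → (4.884,4.000)–(5.000,4.079)
cell (4,5): code 1011 → (5.000,5.962)–(4.952,6.000)
cell (4,6): code 0001 → (4.952,6.000)–(4.000,6.264)
cell (5,4): code 0010 → (5.000,4.079)–(5.369,5.000)
cell (5,5): code 0001 → (5.369,5.000)–(5.000,5.962)
total: 12 segments, chained into 1 closed loop(s), length Σ = 7.803884

segments=12 loops=1 length=7.804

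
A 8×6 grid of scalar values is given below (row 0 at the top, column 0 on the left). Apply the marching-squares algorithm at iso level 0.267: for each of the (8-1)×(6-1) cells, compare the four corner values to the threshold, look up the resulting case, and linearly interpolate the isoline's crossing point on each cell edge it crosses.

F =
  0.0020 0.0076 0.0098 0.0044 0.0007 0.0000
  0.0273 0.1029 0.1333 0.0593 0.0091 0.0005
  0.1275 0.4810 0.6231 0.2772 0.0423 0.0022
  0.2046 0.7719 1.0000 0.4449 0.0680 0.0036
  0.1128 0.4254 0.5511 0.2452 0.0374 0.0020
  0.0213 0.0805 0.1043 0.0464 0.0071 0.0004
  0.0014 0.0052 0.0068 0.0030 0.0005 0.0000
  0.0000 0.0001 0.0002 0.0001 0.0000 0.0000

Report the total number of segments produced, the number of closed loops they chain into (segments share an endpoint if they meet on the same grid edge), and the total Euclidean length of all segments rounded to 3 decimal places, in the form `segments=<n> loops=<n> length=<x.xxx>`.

cell (1,0): code 0100 → (1.434,1.000)–(2.000,0.395)
cell (1,1): code 1100 → (1.273,2.000)–(1.434,1.000)
cell (1,2): code 1100 → (1.953,3.000)–(1.273,2.000)
cell (1,3): code 1000 → (2.000,3.043)–(1.953,3.000)
cell (2,0): code 0110 → (2.000,0.395)–(3.000,0.110)
cell (2,3): code 1001 → (3.000,3.472)–(2.000,3.043)
cell (3,0): code 0110 → (3.000,0.110)–(4.000,0.493)
cell (3,2): code 1011 → (4.000,2.929)–(3.891,3.000)
cell (3,3): code 0001 → (3.891,3.000)–(3.000,3.472)
cell (4,0): code 0010 → (4.000,0.493)–(4.459,1.000)
cell (4,1): code 0011 → (4.459,1.000)–(4.636,2.000)
cell (4,2): code 0001 → (4.636,2.000)–(4.000,2.929)
total: 12 segments, chained into 1 closed loop(s), length Σ = 10.276953

segments=12 loops=1 length=10.277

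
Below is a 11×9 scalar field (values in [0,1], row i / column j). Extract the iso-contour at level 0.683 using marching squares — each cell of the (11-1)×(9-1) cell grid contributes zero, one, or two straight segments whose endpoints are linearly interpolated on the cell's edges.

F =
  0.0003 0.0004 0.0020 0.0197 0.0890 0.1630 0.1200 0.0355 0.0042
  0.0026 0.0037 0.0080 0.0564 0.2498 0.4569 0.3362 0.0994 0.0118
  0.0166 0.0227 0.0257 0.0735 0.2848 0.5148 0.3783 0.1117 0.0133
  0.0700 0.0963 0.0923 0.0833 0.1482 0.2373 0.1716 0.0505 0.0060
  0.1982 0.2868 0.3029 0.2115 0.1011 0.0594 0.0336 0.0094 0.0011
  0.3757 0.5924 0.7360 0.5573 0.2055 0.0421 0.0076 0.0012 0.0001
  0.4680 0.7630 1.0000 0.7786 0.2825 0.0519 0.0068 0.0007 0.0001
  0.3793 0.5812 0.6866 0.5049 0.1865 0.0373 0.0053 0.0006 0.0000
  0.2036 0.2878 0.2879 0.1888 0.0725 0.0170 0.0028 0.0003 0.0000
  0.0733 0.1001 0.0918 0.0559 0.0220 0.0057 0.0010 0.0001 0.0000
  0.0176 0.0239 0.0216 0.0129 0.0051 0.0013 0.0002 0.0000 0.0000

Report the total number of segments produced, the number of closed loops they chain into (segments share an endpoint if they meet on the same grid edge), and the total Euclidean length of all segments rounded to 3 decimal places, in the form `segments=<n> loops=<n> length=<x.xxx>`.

segments=12 loops=1 length=6.719

cell (4,1): code 0100 → (4.878,2.000)–(5.000,1.631)
cell (4,2): code 1000 → (5.000,2.297)–(4.878,2.000)
cell (5,0): code 0100 → (5.531,1.000)–(6.000,0.729)
cell (5,1): code 1110 → (5.000,1.631)–(5.531,1.000)
cell (5,2): code 1101 → (5.568,3.000)–(5.000,2.297)
cell (5,3): code 1000 → (6.000,3.193)–(5.568,3.000)
cell (6,0): code 0010 → (6.000,0.729)–(6.440,1.000)
cell (6,1): code 0111 → (6.440,1.000)–(7.000,1.966)
cell (6,2): code 1011 → (7.000,2.020)–(6.349,3.000)
cell (6,3): code 0001 → (6.349,3.000)–(6.000,3.193)
cell (7,1): code 0010 → (7.000,1.966)–(7.009,2.000)
cell (7,2): code 0001 → (7.009,2.000)–(7.000,2.020)
total: 12 segments, chained into 1 closed loop(s), length Σ = 6.719056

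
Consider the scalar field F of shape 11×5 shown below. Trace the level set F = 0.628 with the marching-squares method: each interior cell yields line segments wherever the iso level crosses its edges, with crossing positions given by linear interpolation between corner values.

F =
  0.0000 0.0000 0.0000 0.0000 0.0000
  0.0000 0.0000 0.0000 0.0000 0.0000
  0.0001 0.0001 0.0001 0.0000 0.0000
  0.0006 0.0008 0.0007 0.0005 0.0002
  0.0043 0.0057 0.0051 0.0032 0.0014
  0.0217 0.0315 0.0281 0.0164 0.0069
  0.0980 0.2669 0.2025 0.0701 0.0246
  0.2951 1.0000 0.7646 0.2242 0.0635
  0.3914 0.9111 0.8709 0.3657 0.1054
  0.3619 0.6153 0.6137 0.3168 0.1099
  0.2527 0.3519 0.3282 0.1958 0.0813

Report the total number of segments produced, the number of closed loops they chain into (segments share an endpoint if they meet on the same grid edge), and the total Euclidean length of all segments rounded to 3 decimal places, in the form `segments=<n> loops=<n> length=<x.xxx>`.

cell (6,0): code 0100 → (6.493,1.000)–(7.000,0.472)
cell (6,1): code 1100 → (6.757,2.000)–(6.493,1.000)
cell (6,2): code 1000 → (7.000,2.253)–(6.757,2.000)
cell (7,0): code 0110 → (7.000,0.472)–(8.000,0.455)
cell (7,2): code 1001 → (8.000,2.481)–(7.000,2.253)
cell (8,0): code 0010 → (8.000,0.455)–(8.957,1.000)
cell (8,1): code 0011 → (8.957,1.000)–(8.944,2.000)
cell (8,2): code 0001 → (8.944,2.000)–(8.000,2.481)
total: 8 segments, chained into 1 closed loop(s), length Σ = 7.304001

segments=8 loops=1 length=7.304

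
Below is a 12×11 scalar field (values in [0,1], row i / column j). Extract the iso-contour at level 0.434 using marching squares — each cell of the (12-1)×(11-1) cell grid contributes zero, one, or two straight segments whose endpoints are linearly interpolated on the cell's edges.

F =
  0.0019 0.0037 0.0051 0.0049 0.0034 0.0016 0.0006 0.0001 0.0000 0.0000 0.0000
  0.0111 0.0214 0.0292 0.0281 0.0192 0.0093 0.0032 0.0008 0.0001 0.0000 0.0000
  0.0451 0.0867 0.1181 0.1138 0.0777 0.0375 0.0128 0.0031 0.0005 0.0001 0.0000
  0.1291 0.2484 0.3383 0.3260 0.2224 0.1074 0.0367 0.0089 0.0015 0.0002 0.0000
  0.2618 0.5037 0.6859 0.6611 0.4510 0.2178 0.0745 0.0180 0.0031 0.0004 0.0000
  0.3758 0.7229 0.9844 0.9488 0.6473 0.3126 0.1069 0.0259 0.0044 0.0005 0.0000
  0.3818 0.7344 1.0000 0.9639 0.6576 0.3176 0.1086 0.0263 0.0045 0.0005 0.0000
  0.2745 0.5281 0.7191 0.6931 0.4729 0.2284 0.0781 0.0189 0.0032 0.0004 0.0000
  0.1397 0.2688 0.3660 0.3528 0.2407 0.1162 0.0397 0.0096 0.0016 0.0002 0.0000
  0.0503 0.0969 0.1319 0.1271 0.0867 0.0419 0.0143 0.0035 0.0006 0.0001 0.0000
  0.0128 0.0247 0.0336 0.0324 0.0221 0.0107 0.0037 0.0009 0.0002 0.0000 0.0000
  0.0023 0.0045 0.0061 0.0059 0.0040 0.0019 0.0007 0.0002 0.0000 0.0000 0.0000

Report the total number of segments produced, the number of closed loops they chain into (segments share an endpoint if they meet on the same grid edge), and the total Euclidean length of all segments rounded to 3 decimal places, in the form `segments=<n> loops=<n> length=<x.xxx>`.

segments=16 loops=1 length=14.290

cell (3,0): code 0100 → (3.727,1.000)–(4.000,0.712)
cell (3,1): code 1100 → (3.275,2.000)–(3.727,1.000)
cell (3,2): code 1100 → (3.322,3.000)–(3.275,2.000)
cell (3,3): code 1100 → (3.926,4.000)–(3.322,3.000)
cell (3,4): code 1000 → (4.000,4.073)–(3.926,4.000)
cell (4,0): code 0110 → (4.000,0.712)–(5.000,0.168)
cell (4,4): code 1001 → (5.000,4.637)–(4.000,4.073)
cell (5,0): code 0110 → (5.000,0.168)–(6.000,0.148)
cell (5,4): code 1001 → (6.000,4.658)–(5.000,4.637)
cell (6,0): code 0110 → (6.000,0.148)–(7.000,0.629)
cell (6,4): code 1001 → (7.000,4.159)–(6.000,4.658)
cell (7,0): code 0010 → (7.000,0.629)–(7.363,1.000)
cell (7,1): code 0011 → (7.363,1.000)–(7.807,2.000)
cell (7,2): code 0011 → (7.807,2.000)–(7.761,3.000)
cell (7,3): code 0011 → (7.761,3.000)–(7.168,4.000)
cell (7,4): code 0001 → (7.168,4.000)–(7.000,4.159)
total: 16 segments, chained into 1 closed loop(s), length Σ = 14.290032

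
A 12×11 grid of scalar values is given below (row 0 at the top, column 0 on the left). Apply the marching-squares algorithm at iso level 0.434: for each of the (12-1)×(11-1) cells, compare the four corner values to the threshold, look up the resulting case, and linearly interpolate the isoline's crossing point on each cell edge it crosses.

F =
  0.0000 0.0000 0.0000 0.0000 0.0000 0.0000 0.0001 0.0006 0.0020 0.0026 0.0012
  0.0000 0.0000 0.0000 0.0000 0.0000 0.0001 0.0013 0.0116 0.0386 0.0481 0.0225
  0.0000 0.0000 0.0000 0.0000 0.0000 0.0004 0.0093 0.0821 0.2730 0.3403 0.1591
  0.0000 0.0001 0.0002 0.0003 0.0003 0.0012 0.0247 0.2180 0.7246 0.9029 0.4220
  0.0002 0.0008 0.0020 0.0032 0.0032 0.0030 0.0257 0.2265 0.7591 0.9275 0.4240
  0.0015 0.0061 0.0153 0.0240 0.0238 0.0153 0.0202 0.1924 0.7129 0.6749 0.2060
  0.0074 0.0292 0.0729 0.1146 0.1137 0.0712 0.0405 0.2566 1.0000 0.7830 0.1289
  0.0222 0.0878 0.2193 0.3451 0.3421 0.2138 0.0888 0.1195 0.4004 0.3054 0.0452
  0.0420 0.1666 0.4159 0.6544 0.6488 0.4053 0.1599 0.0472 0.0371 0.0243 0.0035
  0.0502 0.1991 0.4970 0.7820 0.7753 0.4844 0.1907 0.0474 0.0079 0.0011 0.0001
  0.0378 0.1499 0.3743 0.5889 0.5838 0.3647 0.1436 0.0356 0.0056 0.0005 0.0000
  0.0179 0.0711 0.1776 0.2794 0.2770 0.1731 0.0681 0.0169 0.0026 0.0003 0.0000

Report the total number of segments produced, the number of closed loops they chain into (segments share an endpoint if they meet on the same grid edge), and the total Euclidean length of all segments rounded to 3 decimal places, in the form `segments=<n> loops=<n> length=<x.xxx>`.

cell (2,7): code 0100 → (2.357,8.000)–(3.000,7.426)
cell (2,8): code 1100 → (2.167,9.000)–(2.357,8.000)
cell (2,9): code 1000 → (3.000,9.975)–(2.167,9.000)
cell (3,7): code 0110 → (3.000,7.426)–(4.000,7.390)
cell (3,9): code 1001 → (4.000,9.980)–(3.000,9.975)
cell (4,7): code 0110 → (4.000,7.390)–(5.000,7.464)
cell (4,9): code 1001 → (5.000,9.514)–(4.000,9.980)
cell (5,7): code 0110 → (5.000,7.464)–(6.000,7.239)
cell (5,9): code 1001 → (6.000,9.534)–(5.000,9.514)
cell (6,7): code 0010 → (6.000,7.239)–(6.944,8.000)
cell (6,8): code 0011 → (6.944,8.000)–(6.731,9.000)
cell (6,9): code 0001 → (6.731,9.000)–(6.000,9.534)
cell (7,2): code 0100 → (7.287,3.000)–(8.000,2.076)
cell (7,3): code 1100 → (7.300,4.000)–(7.287,3.000)
cell (7,4): code 1000 → (8.000,4.882)–(7.300,4.000)
cell (8,1): code 0100 → (8.223,2.000)–(9.000,1.789)
cell (8,2): code 1110 → (8.000,2.076)–(8.223,2.000)
cell (8,4): code 1101 → (8.363,5.000)–(8.000,4.882)
cell (8,5): code 1000 → (9.000,5.172)–(8.363,5.000)
cell (9,1): code 0010 → (9.000,1.789)–(9.513,2.000)
cell (9,2): code 0111 → (9.513,2.000)–(10.000,2.278)
cell (9,4): code 1011 → (10.000,4.684)–(9.421,5.000)
cell (9,5): code 0001 → (9.421,5.000)–(9.000,5.172)
cell (10,2): code 0010 → (10.000,2.278)–(10.500,3.000)
cell (10,3): code 0011 → (10.500,3.000)–(10.488,4.000)
cell (10,4): code 0001 → (10.488,4.000)–(10.000,4.684)
total: 26 segments, chained into 2 closed loop(s), length Σ = 22.759139

segments=26 loops=2 length=22.759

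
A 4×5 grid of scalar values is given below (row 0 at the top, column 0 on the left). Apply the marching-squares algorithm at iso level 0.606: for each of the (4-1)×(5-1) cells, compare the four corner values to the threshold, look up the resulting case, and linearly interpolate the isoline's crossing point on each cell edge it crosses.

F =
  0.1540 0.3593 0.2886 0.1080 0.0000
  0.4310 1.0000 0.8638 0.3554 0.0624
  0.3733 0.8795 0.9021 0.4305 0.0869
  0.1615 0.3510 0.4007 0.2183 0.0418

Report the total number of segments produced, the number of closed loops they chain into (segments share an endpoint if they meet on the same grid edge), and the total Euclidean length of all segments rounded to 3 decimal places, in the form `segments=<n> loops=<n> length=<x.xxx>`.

cell (0,0): code 0100 → (0.385,1.000)–(1.000,0.308)
cell (0,1): code 1100 → (0.552,2.000)–(0.385,1.000)
cell (0,2): code 1000 → (1.000,2.507)–(0.552,2.000)
cell (1,0): code 0110 → (1.000,0.308)–(2.000,0.460)
cell (1,2): code 1001 → (2.000,2.628)–(1.000,2.507)
cell (2,0): code 0010 → (2.000,0.460)–(2.518,1.000)
cell (2,1): code 0011 → (2.518,1.000)–(2.591,2.000)
cell (2,2): code 0001 → (2.591,2.000)–(2.000,2.628)
total: 8 segments, chained into 1 closed loop(s), length Σ = 7.248204

segments=8 loops=1 length=7.248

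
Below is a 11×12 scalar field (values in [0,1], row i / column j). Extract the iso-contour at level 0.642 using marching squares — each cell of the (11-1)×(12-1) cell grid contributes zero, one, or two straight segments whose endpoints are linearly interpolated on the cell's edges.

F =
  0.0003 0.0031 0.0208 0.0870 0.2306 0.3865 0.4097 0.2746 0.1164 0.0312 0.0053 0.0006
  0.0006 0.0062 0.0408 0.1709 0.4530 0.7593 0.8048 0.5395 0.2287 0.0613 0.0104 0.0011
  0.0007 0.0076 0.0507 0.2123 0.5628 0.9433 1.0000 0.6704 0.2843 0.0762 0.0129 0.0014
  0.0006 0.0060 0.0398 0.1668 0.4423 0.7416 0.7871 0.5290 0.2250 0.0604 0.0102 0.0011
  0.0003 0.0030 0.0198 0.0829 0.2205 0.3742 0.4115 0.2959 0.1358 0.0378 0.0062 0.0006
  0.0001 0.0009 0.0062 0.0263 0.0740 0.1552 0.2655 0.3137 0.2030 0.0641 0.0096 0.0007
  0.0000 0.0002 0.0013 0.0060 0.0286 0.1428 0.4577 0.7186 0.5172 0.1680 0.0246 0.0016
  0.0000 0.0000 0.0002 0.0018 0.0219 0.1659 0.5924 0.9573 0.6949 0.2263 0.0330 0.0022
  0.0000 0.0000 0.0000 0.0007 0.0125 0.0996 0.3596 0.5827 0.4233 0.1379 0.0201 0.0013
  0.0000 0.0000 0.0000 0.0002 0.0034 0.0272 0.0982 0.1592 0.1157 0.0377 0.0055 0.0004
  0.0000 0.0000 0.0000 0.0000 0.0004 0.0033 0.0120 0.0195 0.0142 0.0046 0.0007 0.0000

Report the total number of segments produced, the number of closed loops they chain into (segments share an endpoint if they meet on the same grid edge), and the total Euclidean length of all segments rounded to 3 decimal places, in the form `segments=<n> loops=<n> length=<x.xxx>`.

cell (0,4): code 0100 → (0.685,5.000)–(1.000,4.617)
cell (0,5): code 1100 → (0.588,6.000)–(0.685,5.000)
cell (0,6): code 1000 → (1.000,6.614)–(0.588,6.000)
cell (1,4): code 0110 → (1.000,4.617)–(2.000,4.208)
cell (1,6): code 1101 → (1.783,7.000)–(1.000,6.614)
cell (1,7): code 1000 → (2.000,7.074)–(1.783,7.000)
cell (2,4): code 0110 → (2.000,4.208)–(3.000,4.667)
cell (2,6): code 1011 → (3.000,6.562)–(2.201,7.000)
cell (2,7): code 0001 → (2.201,7.000)–(2.000,7.074)
cell (3,4): code 0010 → (3.000,4.667)–(3.271,5.000)
cell (3,5): code 0011 → (3.271,5.000)–(3.386,6.000)
cell (3,6): code 0001 → (3.386,6.000)–(3.000,6.562)
cell (5,6): code 0100 → (5.811,7.000)–(6.000,6.706)
cell (5,7): code 1000 → (6.000,7.380)–(5.811,7.000)
cell (6,6): code 0110 → (6.000,6.706)–(7.000,6.136)
cell (6,7): code 1101 → (6.702,8.000)–(6.000,7.380)
cell (6,8): code 1000 → (7.000,8.113)–(6.702,8.000)
cell (7,6): code 0010 → (7.000,6.136)–(7.842,7.000)
cell (7,7): code 0011 → (7.842,7.000)–(7.195,8.000)
cell (7,8): code 0001 → (7.195,8.000)–(7.000,8.113)
total: 20 segments, chained into 2 closed loop(s), length Σ = 14.568284

segments=20 loops=2 length=14.568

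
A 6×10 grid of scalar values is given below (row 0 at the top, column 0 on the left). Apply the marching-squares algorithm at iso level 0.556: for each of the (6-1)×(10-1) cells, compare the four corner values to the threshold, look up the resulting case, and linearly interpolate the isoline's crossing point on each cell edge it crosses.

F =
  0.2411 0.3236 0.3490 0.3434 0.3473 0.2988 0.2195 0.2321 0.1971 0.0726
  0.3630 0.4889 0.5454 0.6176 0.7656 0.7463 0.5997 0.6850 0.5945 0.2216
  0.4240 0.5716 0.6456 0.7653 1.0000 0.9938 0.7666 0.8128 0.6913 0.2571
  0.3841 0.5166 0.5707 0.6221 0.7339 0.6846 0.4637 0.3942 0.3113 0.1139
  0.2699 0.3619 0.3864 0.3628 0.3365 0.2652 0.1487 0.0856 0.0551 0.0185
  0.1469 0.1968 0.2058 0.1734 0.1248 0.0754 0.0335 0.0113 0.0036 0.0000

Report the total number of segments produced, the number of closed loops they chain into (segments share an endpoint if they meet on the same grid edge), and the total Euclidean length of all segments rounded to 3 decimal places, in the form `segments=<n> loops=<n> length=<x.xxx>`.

cell (0,2): code 0100 → (0.775,3.000)–(1.000,2.147)
cell (0,3): code 1100 → (0.499,4.000)–(0.775,3.000)
cell (0,4): code 1100 → (0.575,5.000)–(0.499,4.000)
cell (0,5): code 1100 → (0.885,6.000)–(0.575,5.000)
cell (0,6): code 1100 → (0.715,7.000)–(0.885,6.000)
cell (0,7): code 1100 → (0.903,8.000)–(0.715,7.000)
cell (0,8): code 1000 → (1.000,8.103)–(0.903,8.000)
cell (1,0): code 0100 → (1.811,1.000)–(2.000,0.894)
cell (1,1): code 1100 → (1.106,2.000)–(1.811,1.000)
cell (1,2): code 1110 → (1.000,2.147)–(1.106,2.000)
cell (1,8): code 1001 → (2.000,8.312)–(1.000,8.103)
cell (2,0): code 0010 → (2.000,0.894)–(2.284,1.000)
cell (2,1): code 0111 → (2.284,1.000)–(3.000,1.728)
cell (2,5): code 1011 → (3.000,5.582)–(2.695,6.000)
cell (2,6): code 0011 → (2.695,6.000)–(2.613,7.000)
cell (2,7): code 0011 → (2.613,7.000)–(2.356,8.000)
cell (2,8): code 0001 → (2.356,8.000)–(2.000,8.312)
cell (3,1): code 0010 → (3.000,1.728)–(3.080,2.000)
cell (3,2): code 0011 → (3.080,2.000)–(3.255,3.000)
cell (3,3): code 0011 → (3.255,3.000)–(3.448,4.000)
cell (3,4): code 0011 → (3.448,4.000)–(3.307,5.000)
cell (3,5): code 0001 → (3.307,5.000)–(3.000,5.582)
total: 22 segments, chained into 1 closed loop(s), length Σ = 17.120791

segments=22 loops=1 length=17.121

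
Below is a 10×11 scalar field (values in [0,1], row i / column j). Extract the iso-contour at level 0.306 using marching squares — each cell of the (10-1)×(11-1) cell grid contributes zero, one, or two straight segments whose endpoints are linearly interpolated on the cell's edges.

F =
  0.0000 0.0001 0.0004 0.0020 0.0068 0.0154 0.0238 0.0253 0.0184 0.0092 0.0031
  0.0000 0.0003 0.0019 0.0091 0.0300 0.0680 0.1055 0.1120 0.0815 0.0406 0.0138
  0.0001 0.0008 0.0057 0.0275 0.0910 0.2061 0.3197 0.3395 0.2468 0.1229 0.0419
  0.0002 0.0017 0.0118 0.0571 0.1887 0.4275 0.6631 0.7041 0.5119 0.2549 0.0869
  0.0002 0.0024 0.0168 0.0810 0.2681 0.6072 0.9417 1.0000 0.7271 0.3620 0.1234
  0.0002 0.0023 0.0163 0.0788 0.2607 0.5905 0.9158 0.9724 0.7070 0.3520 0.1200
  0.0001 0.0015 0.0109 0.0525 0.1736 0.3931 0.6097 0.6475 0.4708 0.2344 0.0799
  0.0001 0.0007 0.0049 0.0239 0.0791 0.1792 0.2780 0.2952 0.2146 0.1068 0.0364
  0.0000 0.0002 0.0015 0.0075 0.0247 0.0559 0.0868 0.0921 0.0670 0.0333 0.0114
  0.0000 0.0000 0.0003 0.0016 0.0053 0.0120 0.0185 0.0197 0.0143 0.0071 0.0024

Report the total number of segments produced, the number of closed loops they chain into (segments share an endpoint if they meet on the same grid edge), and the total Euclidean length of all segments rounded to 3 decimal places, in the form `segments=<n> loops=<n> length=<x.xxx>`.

segments=20 loops=1 length=16.134

cell (1,5): code 0100 → (1.936,6.000)–(2.000,5.879)
cell (1,6): code 1100 → (1.853,7.000)–(1.936,6.000)
cell (1,7): code 1000 → (2.000,7.361)–(1.853,7.000)
cell (2,4): code 0100 → (2.451,5.000)–(3.000,4.491)
cell (2,5): code 1110 → (2.000,5.879)–(2.451,5.000)
cell (2,7): code 1101 → (2.223,8.000)–(2.000,7.361)
cell (2,8): code 1000 → (3.000,8.801)–(2.223,8.000)
cell (3,4): code 0110 → (3.000,4.491)–(4.000,4.112)
cell (3,8): code 1101 → (3.477,9.000)–(3.000,8.801)
cell (3,9): code 1000 → (4.000,9.235)–(3.477,9.000)
cell (4,4): code 0110 → (4.000,4.112)–(5.000,4.137)
cell (4,9): code 1001 → (5.000,9.198)–(4.000,9.235)
cell (5,4): code 0110 → (5.000,4.137)–(6.000,4.603)
cell (5,8): code 1011 → (6.000,8.697)–(5.391,9.000)
cell (5,9): code 0001 → (5.391,9.000)–(5.000,9.198)
cell (6,4): code 0010 → (6.000,4.603)–(6.407,5.000)
cell (6,5): code 0011 → (6.407,5.000)–(6.916,6.000)
cell (6,6): code 0011 → (6.916,6.000)–(6.969,7.000)
cell (6,7): code 0011 → (6.969,7.000)–(6.643,8.000)
cell (6,8): code 0001 → (6.643,8.000)–(6.000,8.697)
total: 20 segments, chained into 1 closed loop(s), length Σ = 16.133869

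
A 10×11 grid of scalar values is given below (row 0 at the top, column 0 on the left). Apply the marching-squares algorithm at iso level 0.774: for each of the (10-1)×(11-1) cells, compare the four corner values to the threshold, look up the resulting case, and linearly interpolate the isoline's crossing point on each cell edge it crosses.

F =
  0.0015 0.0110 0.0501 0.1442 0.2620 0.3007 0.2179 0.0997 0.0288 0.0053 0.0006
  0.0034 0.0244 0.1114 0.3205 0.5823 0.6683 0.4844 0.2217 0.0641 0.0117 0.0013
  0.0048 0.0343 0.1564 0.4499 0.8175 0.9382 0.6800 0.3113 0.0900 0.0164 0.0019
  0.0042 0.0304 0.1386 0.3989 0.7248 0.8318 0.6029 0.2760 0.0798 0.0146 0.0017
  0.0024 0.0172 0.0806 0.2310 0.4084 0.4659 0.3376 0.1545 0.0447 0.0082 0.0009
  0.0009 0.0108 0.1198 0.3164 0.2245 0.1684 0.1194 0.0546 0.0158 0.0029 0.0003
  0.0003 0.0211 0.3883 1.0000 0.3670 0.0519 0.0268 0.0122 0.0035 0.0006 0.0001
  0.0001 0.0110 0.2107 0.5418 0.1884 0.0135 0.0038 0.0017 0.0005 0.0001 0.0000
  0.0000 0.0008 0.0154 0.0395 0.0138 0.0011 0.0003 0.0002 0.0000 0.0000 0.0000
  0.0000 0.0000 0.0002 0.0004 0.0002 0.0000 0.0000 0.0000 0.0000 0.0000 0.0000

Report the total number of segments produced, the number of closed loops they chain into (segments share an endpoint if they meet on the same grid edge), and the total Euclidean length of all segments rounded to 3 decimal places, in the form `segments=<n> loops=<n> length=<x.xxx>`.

segments=12 loops=2 length=7.511

cell (1,3): code 0100 → (1.815,4.000)–(2.000,3.882)
cell (1,4): code 1100 → (1.392,5.000)–(1.815,4.000)
cell (1,5): code 1000 → (2.000,5.636)–(1.392,5.000)
cell (2,3): code 0010 → (2.000,3.882)–(2.469,4.000)
cell (2,4): code 0111 → (2.469,4.000)–(3.000,4.460)
cell (2,5): code 1001 → (3.000,5.253)–(2.000,5.636)
cell (3,4): code 0010 → (3.000,4.460)–(3.158,5.000)
cell (3,5): code 0001 → (3.158,5.000)–(3.000,5.253)
cell (5,2): code 0100 → (5.669,3.000)–(6.000,2.631)
cell (5,3): code 1000 → (6.000,3.357)–(5.669,3.000)
cell (6,2): code 0010 → (6.000,2.631)–(6.493,3.000)
cell (6,3): code 0001 → (6.493,3.000)–(6.000,3.357)
total: 12 segments, chained into 2 closed loop(s), length Σ = 7.510946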